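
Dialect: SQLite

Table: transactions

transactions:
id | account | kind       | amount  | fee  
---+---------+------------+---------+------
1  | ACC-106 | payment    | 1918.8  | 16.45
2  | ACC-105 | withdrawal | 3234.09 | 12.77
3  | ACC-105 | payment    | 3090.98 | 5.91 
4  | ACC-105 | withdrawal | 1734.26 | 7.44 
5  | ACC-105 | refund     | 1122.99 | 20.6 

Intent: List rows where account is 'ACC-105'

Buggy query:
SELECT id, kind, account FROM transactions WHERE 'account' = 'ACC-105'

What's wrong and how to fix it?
Bug: Single quotes denote string literals in SQL; the column name is being compared as a constant string

Fix: Remove the quotes around the column name (or use double quotes for an identifier)

Corrected query:
SELECT id, kind, account FROM transactions WHERE account = 'ACC-105'

Result:
id | kind       | account
---+------------+--------
2  | withdrawal | ACC-105
3  | payment    | ACC-105
4  | withdrawal | ACC-105
5  | refund     | ACC-105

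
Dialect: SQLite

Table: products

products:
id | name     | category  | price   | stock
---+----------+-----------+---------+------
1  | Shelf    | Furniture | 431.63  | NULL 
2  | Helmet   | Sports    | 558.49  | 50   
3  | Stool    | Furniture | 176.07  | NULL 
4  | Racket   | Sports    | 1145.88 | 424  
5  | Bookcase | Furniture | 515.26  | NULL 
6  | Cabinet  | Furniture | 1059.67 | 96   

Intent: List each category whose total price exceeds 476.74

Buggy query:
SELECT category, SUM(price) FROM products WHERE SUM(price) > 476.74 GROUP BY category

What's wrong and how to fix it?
Bug: SUM(price) is an aggregate, but WHERE filters rows before aggregation

Fix: Move the aggregate condition to a HAVING clause

Corrected query:
SELECT category, SUM(price) FROM products GROUP BY category HAVING SUM(price) > 476.74

Result:
category  | SUM(price)
----------+-----------
Furniture | 2182.63   
Sports    | 1704.37   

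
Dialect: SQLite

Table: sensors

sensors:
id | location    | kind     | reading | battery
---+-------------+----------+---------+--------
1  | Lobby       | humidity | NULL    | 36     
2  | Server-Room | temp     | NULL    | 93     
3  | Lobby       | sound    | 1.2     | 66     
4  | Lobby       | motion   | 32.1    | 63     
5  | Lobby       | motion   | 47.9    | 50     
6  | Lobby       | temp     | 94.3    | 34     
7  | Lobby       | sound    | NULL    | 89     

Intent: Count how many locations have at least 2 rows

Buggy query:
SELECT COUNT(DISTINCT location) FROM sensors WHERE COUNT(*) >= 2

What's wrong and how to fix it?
Bug: WHERE filters individual rows, not groups, so a group-level COUNT is invalid there

Fix: Use a subquery that GROUPs and filters with HAVING, then count its rows

Corrected query:
SELECT COUNT(*) FROM (SELECT location FROM sensors GROUP BY location HAVING COUNT(*) >= 2)

Result:
COUNT(*)
--------
1       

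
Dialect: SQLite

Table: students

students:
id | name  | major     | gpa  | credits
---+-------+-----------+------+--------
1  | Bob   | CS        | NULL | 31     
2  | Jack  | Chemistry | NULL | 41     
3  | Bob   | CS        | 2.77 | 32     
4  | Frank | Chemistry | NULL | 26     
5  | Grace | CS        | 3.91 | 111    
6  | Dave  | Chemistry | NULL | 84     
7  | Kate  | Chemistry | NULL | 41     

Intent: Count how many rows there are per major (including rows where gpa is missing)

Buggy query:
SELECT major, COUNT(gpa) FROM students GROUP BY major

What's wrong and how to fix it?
Bug: COUNT(gpa) skips NULLs, so groups with missing gpa are undercounted

Fix: Replace COUNT(gpa) with COUNT(*)

Corrected query:
SELECT major, COUNT(*) FROM students GROUP BY major

Result:
major     | COUNT(*)
----------+---------
CS        | 3       
Chemistry | 4       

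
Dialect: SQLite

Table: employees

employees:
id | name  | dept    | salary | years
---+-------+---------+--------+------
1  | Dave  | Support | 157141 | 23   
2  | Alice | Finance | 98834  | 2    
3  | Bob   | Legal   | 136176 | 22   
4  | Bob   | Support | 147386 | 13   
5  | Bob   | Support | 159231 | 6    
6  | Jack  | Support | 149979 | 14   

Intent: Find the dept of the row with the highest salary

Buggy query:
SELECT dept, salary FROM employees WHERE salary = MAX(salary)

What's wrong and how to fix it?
Bug: WHERE is evaluated per row; an aggregate over the whole table isn't defined there

Fix: Wrap MAX in a scalar subquery so WHERE compares against a single value

Corrected query:
SELECT dept, salary FROM employees WHERE salary = (SELECT MAX(salary) FROM employees)

Result:
dept    | salary
--------+-------
Support | 159231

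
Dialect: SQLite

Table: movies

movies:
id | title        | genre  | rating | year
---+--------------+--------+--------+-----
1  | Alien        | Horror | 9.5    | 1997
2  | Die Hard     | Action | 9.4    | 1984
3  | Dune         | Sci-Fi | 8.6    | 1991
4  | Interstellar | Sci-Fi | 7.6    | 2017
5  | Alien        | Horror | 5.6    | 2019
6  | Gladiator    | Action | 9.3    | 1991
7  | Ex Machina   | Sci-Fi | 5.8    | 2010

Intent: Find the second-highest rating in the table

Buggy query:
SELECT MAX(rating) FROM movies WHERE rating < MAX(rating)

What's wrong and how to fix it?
Bug: MAX(rating) on the right of the comparison is an aggregate-in-WHERE error

Fix: Put the inner MAX in a scalar subquery

Corrected query:
SELECT MAX(rating) FROM movies WHERE rating < (SELECT MAX(rating) FROM movies)

Result:
MAX(rating)
-----------
9.4        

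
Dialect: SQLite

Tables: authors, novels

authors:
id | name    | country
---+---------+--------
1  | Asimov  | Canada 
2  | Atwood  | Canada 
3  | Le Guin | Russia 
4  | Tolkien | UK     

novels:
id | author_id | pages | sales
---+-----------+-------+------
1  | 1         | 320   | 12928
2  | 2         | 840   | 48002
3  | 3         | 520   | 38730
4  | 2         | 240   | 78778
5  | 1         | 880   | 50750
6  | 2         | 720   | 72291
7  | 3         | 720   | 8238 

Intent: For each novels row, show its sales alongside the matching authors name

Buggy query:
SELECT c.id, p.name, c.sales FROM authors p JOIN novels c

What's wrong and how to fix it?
Bug: Missing join condition: each novels row is matched to all authors rows instead of just its own

Fix: Add ON c.author_id = p.id to the JOIN

Corrected query:
SELECT c.id, p.name, c.sales FROM authors p JOIN novels c ON c.author_id = p.id

Result:
id | name    | sales
---+---------+------
1  | Asimov  | 12928
2  | Atwood  | 48002
3  | Le Guin | 38730
4  | Atwood  | 78778
5  | Asimov  | 50750
6  | Atwood  | 72291
7  | Le Guin | 8238 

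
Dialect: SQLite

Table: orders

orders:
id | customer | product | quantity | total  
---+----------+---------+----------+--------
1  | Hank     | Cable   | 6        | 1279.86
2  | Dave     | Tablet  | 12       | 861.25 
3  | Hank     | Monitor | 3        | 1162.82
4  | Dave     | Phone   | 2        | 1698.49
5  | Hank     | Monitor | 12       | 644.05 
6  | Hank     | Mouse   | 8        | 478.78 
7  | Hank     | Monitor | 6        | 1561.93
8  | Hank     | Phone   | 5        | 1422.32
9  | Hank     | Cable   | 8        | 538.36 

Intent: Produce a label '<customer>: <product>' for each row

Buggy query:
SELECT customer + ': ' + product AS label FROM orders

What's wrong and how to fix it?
Bug: SQLite uses || for string concatenation; + coerces text to numbers (yielding 0)

Fix: Replace + with || to concatenate text

Corrected query:
SELECT customer || ': ' || product AS label FROM orders

Result:
label        
-------------
Hank: Cable  
Dave: Tablet 
Hank: Monitor
Dave: Phone  
Hank: Monitor
Hank: Mouse  
Hank: Monitor
Hank: Phone  
Hank: Cable  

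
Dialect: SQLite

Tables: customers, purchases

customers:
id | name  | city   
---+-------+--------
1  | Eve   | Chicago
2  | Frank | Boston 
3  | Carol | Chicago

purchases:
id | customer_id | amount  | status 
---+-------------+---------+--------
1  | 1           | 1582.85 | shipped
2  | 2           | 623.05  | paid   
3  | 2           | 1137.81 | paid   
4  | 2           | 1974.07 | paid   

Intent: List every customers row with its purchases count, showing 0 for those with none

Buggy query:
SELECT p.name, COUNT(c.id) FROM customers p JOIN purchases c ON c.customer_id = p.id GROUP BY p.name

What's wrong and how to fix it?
Bug: An inner join excludes parents with zero children

Fix: Switch to LEFT JOIN to retain unmatched parent rows

Corrected query:
SELECT p.name, COUNT(c.id) FROM customers p LEFT JOIN purchases c ON c.customer_id = p.id GROUP BY p.name

Result:
name  | COUNT(c.id)
------+------------
Carol | 0          
Eve   | 1          
Frank | 3          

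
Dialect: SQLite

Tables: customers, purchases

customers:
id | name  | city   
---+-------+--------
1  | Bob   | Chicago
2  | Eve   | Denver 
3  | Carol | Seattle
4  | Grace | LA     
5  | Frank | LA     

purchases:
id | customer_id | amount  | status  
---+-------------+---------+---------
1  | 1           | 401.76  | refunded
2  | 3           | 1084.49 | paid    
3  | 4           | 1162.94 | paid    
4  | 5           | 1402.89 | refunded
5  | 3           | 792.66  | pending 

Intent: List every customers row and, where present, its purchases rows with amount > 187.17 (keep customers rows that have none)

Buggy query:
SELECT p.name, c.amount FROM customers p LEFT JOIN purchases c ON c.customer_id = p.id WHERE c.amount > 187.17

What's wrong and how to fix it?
Bug: Filtering c.amount in WHERE discards the NULL rows produced by LEFT JOIN, turning it into an inner join

Fix: Put 'c.amount > 187.17' in the JOIN's ON clause instead of WHERE

Corrected query:
SELECT p.name, c.amount FROM customers p LEFT JOIN purchases c ON c.customer_id = p.id AND c.amount > 187.17

Result:
name  | amount 
------+--------
Bob   | 401.76 
Eve   | NULL   
Carol | 792.66 
Carol | 1084.49
Grace | 1162.94
Frank | 1402.89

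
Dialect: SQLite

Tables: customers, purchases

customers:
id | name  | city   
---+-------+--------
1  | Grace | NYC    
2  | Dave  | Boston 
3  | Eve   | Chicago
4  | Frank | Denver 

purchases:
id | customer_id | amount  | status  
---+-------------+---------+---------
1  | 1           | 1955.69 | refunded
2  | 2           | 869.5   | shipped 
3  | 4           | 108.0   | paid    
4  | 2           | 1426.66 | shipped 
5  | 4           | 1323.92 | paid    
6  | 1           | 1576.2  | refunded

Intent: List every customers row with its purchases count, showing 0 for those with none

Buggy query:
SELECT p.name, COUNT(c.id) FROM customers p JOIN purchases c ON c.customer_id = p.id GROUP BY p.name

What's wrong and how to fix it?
Bug: An inner join excludes parents with zero children

Fix: Use LEFT JOIN so parents without children still appear (COUNT(c.id) gives 0)

Corrected query:
SELECT p.name, COUNT(c.id) FROM customers p LEFT JOIN purchases c ON c.customer_id = p.id GROUP BY p.name

Result:
name  | COUNT(c.id)
------+------------
Dave  | 2          
Eve   | 0          
Frank | 2          
Grace | 2          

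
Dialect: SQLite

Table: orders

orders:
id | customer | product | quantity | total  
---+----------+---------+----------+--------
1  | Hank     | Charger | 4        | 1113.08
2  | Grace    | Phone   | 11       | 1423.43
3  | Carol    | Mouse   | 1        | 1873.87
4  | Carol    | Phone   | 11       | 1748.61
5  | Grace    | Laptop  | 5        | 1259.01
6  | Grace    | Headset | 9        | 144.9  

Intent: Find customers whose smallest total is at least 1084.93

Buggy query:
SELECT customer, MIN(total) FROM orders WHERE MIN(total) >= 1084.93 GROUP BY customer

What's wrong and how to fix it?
Bug: MIN() in WHERE is a misuse of aggregate

Fix: Use HAVING for the per-group MIN condition

Corrected query:
SELECT customer, MIN(total) FROM orders GROUP BY customer HAVING MIN(total) >= 1084.93

Result:
customer | MIN(total)
---------+-----------
Carol    | 1748.61   
Hank     | 1113.08   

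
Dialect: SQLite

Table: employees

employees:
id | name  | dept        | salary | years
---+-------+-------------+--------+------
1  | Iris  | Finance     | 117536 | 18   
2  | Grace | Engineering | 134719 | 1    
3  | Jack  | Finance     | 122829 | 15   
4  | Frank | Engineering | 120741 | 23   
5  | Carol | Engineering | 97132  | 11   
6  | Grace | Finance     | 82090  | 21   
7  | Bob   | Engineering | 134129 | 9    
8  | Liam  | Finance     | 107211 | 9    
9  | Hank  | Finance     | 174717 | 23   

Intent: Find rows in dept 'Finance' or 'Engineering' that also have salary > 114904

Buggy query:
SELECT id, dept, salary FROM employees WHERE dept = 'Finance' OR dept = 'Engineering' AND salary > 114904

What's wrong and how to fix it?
Bug: Without parentheses, AND is evaluated before OR, so the salary filter only applies to the 'Engineering' branch

Fix: Group the OR with parentheses (or use IN), then AND the threshold

Corrected query:
SELECT id, dept, salary FROM employees WHERE (dept = 'Finance' OR dept = 'Engineering') AND salary > 114904

Result:
id | dept        | salary
---+-------------+-------
1  | Finance     | 117536
2  | Engineering | 134719
3  | Finance     | 122829
4  | Engineering | 120741
7  | Engineering | 134129
9  | Finance     | 174717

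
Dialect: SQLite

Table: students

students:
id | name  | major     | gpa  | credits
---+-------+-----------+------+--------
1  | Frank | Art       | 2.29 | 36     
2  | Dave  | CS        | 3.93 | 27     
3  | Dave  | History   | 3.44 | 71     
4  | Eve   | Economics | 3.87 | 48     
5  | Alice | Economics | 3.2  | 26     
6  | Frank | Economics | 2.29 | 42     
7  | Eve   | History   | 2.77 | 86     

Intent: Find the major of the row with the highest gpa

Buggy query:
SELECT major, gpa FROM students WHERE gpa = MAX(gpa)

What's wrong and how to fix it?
Bug: MAX(gpa) is an aggregate and cannot be used directly in WHERE

Fix: Wrap MAX in a scalar subquery so WHERE compares against a single value

Corrected query:
SELECT major, gpa FROM students WHERE gpa = (SELECT MAX(gpa) FROM students)

Result:
major | gpa 
------+-----
CS    | 3.93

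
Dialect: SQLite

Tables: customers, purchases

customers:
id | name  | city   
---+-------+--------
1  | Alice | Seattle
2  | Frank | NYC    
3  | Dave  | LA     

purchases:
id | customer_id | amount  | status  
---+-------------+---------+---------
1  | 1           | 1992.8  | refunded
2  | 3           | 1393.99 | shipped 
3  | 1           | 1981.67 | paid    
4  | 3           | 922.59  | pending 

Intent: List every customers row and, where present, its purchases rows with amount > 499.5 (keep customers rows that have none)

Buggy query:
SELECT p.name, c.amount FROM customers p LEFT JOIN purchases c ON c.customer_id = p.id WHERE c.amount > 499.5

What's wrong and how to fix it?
Bug: Filtering c.amount in WHERE discards the NULL rows produced by LEFT JOIN, turning it into an inner join

Fix: Put 'c.amount > 499.5' in the JOIN's ON clause instead of WHERE

Corrected query:
SELECT p.name, c.amount FROM customers p LEFT JOIN purchases c ON c.customer_id = p.id AND c.amount > 499.5

Result:
name  | amount 
------+--------
Alice | 1981.67
Alice | 1992.8 
Frank | NULL   
Dave  | 922.59 
Dave  | 1393.99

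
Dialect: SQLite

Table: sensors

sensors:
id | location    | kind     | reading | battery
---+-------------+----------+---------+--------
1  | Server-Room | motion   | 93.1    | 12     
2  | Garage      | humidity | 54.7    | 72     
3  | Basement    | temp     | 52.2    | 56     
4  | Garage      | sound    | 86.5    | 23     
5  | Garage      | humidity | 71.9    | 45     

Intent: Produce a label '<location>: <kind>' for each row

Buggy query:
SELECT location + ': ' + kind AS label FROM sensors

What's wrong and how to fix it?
Bug: '+' is numeric addition; on text columns SQLite converts them to 0 instead of concatenating

Fix: Replace + with || to concatenate text

Corrected query:
SELECT location || ': ' || kind AS label FROM sensors

Result:
label              
-------------------
Server-Room: motion
Garage: humidity   
Basement: temp     
Garage: sound      
Garage: humidity   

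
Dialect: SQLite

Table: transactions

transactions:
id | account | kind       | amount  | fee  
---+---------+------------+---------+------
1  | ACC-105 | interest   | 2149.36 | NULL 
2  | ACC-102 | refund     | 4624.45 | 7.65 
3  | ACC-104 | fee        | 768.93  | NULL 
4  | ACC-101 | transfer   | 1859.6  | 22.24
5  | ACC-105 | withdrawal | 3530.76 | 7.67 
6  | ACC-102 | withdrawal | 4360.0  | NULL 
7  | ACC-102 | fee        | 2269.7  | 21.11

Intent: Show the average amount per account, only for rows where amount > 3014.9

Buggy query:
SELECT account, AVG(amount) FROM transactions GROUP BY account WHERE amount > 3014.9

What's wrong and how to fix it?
Bug: WHERE cannot follow GROUP BY

Fix: Place WHERE between FROM and GROUP BY

Corrected query:
SELECT account, AVG(amount) FROM transactions WHERE amount > 3014.9 GROUP BY account

Result:
account | AVG(amount)
--------+------------
ACC-102 | 4492.225   
ACC-105 | 3530.76    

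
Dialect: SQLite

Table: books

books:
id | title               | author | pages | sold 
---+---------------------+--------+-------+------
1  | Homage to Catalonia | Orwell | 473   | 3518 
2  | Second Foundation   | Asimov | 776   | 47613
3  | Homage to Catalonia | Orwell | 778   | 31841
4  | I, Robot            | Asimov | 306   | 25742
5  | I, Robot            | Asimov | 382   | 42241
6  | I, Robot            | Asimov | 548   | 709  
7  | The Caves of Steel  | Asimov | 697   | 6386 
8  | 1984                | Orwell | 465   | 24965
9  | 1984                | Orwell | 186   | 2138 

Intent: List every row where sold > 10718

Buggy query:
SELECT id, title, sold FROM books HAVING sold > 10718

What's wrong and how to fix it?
Bug: HAVING filters the output of aggregation, but this query has no GROUP BY and no aggregate functions, so SQLite rejects it (HAVING clause on a non-aggregate query); the condition here is per row

Fix: Replace HAVING with WHERE since the condition applies to individual rows

Corrected query:
SELECT id, title, sold FROM books WHERE sold > 10718

Result:
id | title               | sold 
---+---------------------+------
2  | Second Foundation   | 47613
3  | Homage to Catalonia | 31841
4  | I, Robot            | 25742
5  | I, Robot            | 42241
8  | 1984                | 24965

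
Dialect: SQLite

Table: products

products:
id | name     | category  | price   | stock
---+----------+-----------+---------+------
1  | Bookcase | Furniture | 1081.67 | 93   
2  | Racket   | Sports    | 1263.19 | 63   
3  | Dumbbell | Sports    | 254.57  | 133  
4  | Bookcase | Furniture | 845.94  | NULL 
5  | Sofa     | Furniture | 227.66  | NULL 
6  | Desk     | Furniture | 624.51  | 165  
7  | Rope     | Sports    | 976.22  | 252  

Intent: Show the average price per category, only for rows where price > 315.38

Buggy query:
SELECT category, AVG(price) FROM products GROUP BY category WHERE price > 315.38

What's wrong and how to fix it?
Bug: Row-level WHERE must come before GROUP BY in the clause order

Fix: Place WHERE between FROM and GROUP BY

Corrected query:
SELECT category, AVG(price) FROM products WHERE price > 315.38 GROUP BY category

Result:
category  | AVG(price)
----------+-----------
Furniture | 850.706667
Sports    | 1119.705  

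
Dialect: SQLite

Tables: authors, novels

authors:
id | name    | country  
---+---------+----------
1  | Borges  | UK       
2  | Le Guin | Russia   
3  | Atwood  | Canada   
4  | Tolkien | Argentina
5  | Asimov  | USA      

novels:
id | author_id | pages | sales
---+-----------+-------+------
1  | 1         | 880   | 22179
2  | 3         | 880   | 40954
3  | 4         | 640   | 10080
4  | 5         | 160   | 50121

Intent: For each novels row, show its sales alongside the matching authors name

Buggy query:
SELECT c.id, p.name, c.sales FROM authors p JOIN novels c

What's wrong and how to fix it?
Bug: JOIN with no ON clause produces a cartesian product; every novels row pairs with every authors row

Fix: Add ON c.author_id = p.id to the JOIN

Corrected query:
SELECT c.id, p.name, c.sales FROM authors p JOIN novels c ON c.author_id = p.id

Result:
id | name    | sales
---+---------+------
1  | Borges  | 22179
2  | Atwood  | 40954
3  | Tolkien | 10080
4  | Asimov  | 50121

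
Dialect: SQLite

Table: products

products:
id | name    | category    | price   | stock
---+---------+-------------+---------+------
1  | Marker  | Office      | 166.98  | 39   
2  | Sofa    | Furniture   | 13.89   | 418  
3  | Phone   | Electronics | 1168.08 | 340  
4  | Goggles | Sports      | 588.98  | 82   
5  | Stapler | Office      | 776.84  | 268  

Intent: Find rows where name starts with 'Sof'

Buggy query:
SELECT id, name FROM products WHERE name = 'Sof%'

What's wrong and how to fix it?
Bug: '=' compares the literal string including the % character; pattern matching needs LIKE

Fix: Use LIKE for wildcard pattern matching

Corrected query:
SELECT id, name FROM products WHERE name LIKE 'Sof%'

Result:
id | name
---+-----
2  | Sofa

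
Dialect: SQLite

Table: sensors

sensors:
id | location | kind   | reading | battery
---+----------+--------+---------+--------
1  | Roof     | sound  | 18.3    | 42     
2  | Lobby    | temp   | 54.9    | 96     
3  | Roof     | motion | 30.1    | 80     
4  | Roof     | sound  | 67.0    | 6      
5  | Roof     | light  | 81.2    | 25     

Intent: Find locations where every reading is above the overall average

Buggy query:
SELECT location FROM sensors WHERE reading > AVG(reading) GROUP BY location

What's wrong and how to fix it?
Bug: WHERE evaluates per row before aggregation, so AVG() is unavailable

Fix: Compute the overall average in a scalar subquery and compare each group's MIN against it in HAVING

Corrected query:
SELECT location FROM sensors GROUP BY location HAVING MIN(reading) > (SELECT AVG(reading) FROM sensors)

Result:
location
--------
Lobby   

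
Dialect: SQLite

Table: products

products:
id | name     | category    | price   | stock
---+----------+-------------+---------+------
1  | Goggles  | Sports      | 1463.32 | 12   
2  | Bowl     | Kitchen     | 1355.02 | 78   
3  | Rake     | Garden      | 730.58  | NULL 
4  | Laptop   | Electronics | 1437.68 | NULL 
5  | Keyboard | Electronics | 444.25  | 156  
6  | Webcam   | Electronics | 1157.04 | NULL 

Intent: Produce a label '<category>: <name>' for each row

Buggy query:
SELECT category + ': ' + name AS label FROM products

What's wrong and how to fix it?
Bug: SQLite uses || for string concatenation; + coerces text to numbers (yielding 0)

Fix: Use the || operator for string concatenation

Corrected query:
SELECT category || ': ' || name AS label FROM products

Result:
label                
---------------------
Sports: Goggles      
Kitchen: Bowl        
Garden: Rake         
Electronics: Laptop  
Electronics: Keyboard
Electronics: Webcam  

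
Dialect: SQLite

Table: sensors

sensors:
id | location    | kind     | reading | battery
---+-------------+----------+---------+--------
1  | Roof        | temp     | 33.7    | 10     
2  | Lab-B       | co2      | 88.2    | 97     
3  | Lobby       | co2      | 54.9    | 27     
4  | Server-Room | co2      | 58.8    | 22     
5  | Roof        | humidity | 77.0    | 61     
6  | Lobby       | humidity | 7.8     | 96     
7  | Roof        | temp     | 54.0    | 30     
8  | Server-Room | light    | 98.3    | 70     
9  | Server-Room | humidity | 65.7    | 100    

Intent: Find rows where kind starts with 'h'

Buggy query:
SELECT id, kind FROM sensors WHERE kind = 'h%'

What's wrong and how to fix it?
Bug: Wildcards only work with LIKE; '=' treats '%' as a literal character

Fix: Use LIKE for wildcard pattern matching

Corrected query:
SELECT id, kind FROM sensors WHERE kind LIKE 'h%'

Result:
id | kind    
---+---------
5  | humidity
6  | humidity
9  | humidity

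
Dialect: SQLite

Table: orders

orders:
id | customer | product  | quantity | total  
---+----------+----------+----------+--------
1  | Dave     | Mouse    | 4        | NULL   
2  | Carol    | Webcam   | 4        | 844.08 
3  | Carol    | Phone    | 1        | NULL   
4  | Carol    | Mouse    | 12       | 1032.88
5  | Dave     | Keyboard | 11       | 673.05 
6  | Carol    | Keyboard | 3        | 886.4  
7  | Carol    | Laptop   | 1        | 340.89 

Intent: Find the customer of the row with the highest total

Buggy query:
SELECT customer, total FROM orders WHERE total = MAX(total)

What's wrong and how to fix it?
Bug: MAX(total) is an aggregate and cannot be used directly in WHERE

Fix: Use a subquery: WHERE total = (SELECT MAX(total) FROM orders)

Corrected query:
SELECT customer, total FROM orders WHERE total = (SELECT MAX(total) FROM orders)

Result:
customer | total  
---------+--------
Carol    | 1032.88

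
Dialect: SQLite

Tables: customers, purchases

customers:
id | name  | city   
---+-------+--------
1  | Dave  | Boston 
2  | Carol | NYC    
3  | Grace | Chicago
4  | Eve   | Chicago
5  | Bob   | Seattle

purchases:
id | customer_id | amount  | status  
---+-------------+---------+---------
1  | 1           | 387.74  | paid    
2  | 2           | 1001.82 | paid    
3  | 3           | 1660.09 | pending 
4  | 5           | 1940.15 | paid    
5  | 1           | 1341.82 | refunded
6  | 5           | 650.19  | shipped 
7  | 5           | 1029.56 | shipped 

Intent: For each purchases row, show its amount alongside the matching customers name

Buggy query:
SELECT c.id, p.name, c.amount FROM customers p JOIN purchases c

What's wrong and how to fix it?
Bug: JOIN with no ON clause produces a cartesian product; every purchases row pairs with every customers row

Fix: Specify the join condition linking the foreign key to the parent id

Corrected query:
SELECT c.id, p.name, c.amount FROM customers p JOIN purchases c ON c.customer_id = p.id

Result:
id | name  | amount 
---+-------+--------
1  | Dave  | 387.74 
2  | Carol | 1001.82
3  | Grace | 1660.09
4  | Bob   | 1940.15
5  | Dave  | 1341.82
6  | Bob   | 650.19 
7  | Bob   | 1029.56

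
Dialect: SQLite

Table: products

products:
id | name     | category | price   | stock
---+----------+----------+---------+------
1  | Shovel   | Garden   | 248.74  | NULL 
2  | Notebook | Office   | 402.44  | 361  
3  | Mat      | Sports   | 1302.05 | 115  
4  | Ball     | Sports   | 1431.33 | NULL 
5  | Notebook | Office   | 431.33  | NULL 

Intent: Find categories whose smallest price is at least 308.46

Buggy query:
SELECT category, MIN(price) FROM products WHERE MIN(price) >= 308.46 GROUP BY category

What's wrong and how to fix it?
Bug: MIN() in WHERE is a misuse of aggregate

Fix: Use HAVING for the per-group MIN condition

Corrected query:
SELECT category, MIN(price) FROM products GROUP BY category HAVING MIN(price) >= 308.46

Result:
category | MIN(price)
---------+-----------
Office   | 402.44    
Sports   | 1302.05   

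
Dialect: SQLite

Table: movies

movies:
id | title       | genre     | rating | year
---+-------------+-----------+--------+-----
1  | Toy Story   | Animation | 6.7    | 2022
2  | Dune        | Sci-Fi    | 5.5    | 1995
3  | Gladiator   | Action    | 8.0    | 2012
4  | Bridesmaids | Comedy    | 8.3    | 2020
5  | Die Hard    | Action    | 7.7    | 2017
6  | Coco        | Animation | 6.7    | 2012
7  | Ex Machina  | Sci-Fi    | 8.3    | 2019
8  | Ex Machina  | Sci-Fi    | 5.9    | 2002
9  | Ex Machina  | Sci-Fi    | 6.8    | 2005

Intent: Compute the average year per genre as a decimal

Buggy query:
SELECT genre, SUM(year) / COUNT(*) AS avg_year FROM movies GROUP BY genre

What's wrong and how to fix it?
Bug: SUM(year) and COUNT(*) are both integers; the division truncates the fractional part

Fix: Cast one side to REAL so the division keeps the fractional part

Corrected query:
SELECT genre, SUM(year) * 1.0 / COUNT(*) AS avg_year FROM movies GROUP BY genre

Result:
genre     | avg_year
----------+---------
Action    | 2014.5  
Animation | 2017    
Comedy    | 2020    
Sci-Fi    | 2005.25 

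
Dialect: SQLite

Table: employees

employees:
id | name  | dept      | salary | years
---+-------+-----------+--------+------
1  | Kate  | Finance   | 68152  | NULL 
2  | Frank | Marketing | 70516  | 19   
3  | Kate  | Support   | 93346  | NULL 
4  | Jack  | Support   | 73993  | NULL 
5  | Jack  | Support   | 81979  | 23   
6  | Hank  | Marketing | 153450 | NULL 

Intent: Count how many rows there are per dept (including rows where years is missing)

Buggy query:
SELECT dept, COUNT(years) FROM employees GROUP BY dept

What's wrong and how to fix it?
Bug: COUNT(years) skips NULLs, so groups with missing years are undercounted

Fix: Replace COUNT(years) with COUNT(*)

Corrected query:
SELECT dept, COUNT(*) FROM employees GROUP BY dept

Result:
dept      | COUNT(*)
----------+---------
Finance   | 1       
Marketing | 2       
Support   | 3       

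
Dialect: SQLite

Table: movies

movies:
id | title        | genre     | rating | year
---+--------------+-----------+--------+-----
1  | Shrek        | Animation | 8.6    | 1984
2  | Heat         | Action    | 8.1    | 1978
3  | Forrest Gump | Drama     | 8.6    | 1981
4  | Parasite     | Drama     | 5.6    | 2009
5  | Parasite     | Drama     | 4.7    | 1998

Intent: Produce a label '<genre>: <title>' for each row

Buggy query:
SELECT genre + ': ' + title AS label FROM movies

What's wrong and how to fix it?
Bug: '+' is numeric addition; on text columns SQLite converts them to 0 instead of concatenating

Fix: Use the || operator for string concatenation

Corrected query:
SELECT genre || ': ' || title AS label FROM movies

Result:
label              
-------------------
Animation: Shrek   
Action: Heat       
Drama: Forrest Gump
Drama: Parasite    
Drama: Parasite    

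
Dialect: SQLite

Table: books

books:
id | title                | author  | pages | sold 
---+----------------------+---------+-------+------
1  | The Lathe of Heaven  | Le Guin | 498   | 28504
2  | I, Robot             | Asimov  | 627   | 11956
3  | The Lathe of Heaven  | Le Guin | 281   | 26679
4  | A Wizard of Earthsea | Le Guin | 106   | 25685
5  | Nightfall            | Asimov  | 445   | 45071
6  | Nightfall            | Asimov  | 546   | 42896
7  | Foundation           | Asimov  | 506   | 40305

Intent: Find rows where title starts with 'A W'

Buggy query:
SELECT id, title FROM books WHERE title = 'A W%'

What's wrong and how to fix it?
Bug: '=' compares the literal string including the % character; pattern matching needs LIKE

Fix: Replace '=' with LIKE so 'A W%' is treated as a pattern

Corrected query:
SELECT id, title FROM books WHERE title LIKE 'A W%'

Result:
id | title               
---+---------------------
4  | A Wizard of Earthsea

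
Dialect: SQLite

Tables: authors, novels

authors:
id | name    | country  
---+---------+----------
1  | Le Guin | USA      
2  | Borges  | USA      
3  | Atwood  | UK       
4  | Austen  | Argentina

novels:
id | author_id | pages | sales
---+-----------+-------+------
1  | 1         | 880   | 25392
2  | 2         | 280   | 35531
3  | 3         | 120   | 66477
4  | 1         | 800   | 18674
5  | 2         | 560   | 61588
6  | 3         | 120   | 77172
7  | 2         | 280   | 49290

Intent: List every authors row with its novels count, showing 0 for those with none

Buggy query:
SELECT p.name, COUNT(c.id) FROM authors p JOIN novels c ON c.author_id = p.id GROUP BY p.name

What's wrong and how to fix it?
Bug: INNER JOIN drops authors rows that have no matching novels rows

Fix: Switch to LEFT JOIN to retain unmatched parent rows

Corrected query:
SELECT p.name, COUNT(c.id) FROM authors p LEFT JOIN novels c ON c.author_id = p.id GROUP BY p.name

Result:
name    | COUNT(c.id)
--------+------------
Atwood  | 2          
Austen  | 0          
Borges  | 3          
Le Guin | 2          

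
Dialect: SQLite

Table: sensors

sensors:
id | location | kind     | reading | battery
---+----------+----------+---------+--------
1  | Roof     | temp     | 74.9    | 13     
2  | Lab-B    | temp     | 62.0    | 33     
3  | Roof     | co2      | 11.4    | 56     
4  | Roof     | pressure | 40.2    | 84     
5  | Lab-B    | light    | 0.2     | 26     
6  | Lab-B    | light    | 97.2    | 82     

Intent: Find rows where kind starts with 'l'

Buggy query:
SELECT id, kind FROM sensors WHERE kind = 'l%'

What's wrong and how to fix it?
Bug: Wildcards only work with LIKE; '=' treats '%' as a literal character

Fix: Use LIKE for wildcard pattern matching

Corrected query:
SELECT id, kind FROM sensors WHERE kind LIKE 'l%'

Result:
id | kind 
---+------
5  | light
6  | light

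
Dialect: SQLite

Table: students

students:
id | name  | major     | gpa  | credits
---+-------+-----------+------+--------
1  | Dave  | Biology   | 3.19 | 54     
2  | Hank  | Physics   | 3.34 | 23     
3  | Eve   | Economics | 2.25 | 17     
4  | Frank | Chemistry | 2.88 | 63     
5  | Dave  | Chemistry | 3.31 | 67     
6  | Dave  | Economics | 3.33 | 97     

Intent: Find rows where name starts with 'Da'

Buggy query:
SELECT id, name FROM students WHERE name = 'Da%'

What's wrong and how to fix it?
Bug: '=' compares the literal string including the % character; pattern matching needs LIKE

Fix: Use LIKE for wildcard pattern matching

Corrected query:
SELECT id, name FROM students WHERE name LIKE 'Da%'

Result:
id | name
---+-----
1  | Dave
5  | Dave
6  | Dave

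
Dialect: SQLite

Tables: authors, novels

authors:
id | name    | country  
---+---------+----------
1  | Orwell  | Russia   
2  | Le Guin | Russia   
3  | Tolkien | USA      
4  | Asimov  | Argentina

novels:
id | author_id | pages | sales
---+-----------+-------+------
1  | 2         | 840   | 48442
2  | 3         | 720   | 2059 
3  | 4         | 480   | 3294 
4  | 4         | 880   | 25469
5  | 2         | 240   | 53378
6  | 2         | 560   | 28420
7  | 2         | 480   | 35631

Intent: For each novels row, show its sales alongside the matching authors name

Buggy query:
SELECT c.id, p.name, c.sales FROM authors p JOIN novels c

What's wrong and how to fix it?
Bug: JOIN with no ON clause produces a cartesian product; every novels row pairs with every authors row

Fix: Specify the join condition linking the foreign key to the parent id

Corrected query:
SELECT c.id, p.name, c.sales FROM authors p JOIN novels c ON c.author_id = p.id

Result:
id | name    | sales
---+---------+------
1  | Le Guin | 48442
2  | Tolkien | 2059 
3  | Asimov  | 3294 
4  | Asimov  | 25469
5  | Le Guin | 53378
6  | Le Guin | 28420
7  | Le Guin | 35631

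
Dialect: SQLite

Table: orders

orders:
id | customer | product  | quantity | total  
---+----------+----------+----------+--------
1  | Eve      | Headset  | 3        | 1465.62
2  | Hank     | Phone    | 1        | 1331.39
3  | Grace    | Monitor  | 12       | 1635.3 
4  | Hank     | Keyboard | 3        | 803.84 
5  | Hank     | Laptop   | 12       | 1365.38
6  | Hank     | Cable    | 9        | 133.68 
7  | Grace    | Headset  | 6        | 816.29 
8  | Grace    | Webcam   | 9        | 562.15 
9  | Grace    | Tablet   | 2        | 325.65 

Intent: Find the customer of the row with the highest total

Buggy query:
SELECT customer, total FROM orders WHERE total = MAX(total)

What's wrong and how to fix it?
Bug: WHERE is evaluated per row; an aggregate over the whole table isn't defined there

Fix: Wrap MAX in a scalar subquery so WHERE compares against a single value

Corrected query:
SELECT customer, total FROM orders WHERE total = (SELECT MAX(total) FROM orders)

Result:
customer | total 
---------+-------
Grace    | 1635.3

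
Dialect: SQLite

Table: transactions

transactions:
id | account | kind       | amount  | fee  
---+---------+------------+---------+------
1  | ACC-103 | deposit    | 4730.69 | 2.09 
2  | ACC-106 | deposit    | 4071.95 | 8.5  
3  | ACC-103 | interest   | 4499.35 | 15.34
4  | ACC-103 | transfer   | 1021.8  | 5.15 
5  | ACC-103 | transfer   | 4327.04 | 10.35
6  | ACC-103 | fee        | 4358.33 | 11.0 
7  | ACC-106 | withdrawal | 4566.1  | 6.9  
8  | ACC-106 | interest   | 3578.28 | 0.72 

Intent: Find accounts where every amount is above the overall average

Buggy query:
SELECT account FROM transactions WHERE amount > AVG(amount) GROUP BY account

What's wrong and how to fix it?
Bug: AVG() is an aggregate; it can't sit directly in WHERE

Fix: Use a subquery for AVG and a HAVING MIN(...) filter so the condition holds for every row in the group

Corrected query:
SELECT account FROM transactions GROUP BY account HAVING MIN(amount) > (SELECT AVG(amount) FROM transactions)

Result:
(no rows)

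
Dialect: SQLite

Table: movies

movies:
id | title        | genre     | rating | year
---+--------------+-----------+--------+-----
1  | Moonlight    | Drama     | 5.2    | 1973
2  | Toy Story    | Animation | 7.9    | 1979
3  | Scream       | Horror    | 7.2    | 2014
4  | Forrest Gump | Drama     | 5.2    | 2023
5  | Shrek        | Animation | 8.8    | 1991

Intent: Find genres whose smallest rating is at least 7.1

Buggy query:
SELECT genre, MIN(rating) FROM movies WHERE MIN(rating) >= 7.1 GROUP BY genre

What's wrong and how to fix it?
Bug: MIN() in WHERE is a misuse of aggregate

Fix: Use HAVING for the per-group MIN condition

Corrected query:
SELECT genre, MIN(rating) FROM movies GROUP BY genre HAVING MIN(rating) >= 7.1

Result:
genre     | MIN(rating)
----------+------------
Animation | 7.9        
Horror    | 7.2        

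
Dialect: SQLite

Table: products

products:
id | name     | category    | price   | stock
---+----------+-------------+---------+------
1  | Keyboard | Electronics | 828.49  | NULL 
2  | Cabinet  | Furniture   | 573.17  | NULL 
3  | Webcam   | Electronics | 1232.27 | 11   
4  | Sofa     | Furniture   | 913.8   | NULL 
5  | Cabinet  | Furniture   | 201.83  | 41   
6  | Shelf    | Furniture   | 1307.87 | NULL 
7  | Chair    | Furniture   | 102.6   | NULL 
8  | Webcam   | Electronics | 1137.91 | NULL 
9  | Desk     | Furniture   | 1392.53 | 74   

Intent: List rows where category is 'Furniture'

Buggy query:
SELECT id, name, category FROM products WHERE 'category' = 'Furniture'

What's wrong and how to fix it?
Bug: 'category' in single quotes is a string literal, not the column; the comparison is literal-vs-literal and never true

Fix: Remove the quotes around the column name (or use double quotes for an identifier)

Corrected query:
SELECT id, name, category FROM products WHERE category = 'Furniture'

Result:
id | name    | category 
---+---------+----------
2  | Cabinet | Furniture
4  | Sofa    | Furniture
5  | Cabinet | Furniture
6  | Shelf   | Furniture
7  | Chair   | Furniture
9  | Desk    | Furniture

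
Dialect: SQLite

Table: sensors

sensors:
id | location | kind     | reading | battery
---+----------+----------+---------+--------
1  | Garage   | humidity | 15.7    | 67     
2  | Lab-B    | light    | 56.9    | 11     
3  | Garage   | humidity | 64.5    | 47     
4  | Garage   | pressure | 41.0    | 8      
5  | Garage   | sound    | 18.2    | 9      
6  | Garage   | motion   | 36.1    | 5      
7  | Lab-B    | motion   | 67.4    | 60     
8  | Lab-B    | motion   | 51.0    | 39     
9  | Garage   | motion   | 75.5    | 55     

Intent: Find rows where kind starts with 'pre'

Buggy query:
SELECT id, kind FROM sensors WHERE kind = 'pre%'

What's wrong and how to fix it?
Bug: '=' compares the literal string including the % character; pattern matching needs LIKE

Fix: Replace '=' with LIKE so 'pre%' is treated as a pattern

Corrected query:
SELECT id, kind FROM sensors WHERE kind LIKE 'pre%'

Result:
id | kind    
---+---------
4  | pressure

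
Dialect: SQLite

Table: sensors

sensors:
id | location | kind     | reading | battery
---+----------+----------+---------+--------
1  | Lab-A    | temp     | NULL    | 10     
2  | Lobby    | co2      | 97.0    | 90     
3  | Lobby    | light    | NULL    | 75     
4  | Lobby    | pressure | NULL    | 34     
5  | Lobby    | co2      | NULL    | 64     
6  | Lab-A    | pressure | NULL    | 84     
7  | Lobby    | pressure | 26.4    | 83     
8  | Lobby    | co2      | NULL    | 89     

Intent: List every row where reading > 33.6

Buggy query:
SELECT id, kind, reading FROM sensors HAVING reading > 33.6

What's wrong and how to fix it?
Bug: HAVING filters the output of aggregation, but this query has no GROUP BY and no aggregate functions, so SQLite rejects it (HAVING clause on a non-aggregate query); the condition here is per row

Fix: Use WHERE for row-level filtering

Corrected query:
SELECT id, kind, reading FROM sensors WHERE reading > 33.6

Result:
id | kind | reading
---+------+--------
2  | co2  | 97     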